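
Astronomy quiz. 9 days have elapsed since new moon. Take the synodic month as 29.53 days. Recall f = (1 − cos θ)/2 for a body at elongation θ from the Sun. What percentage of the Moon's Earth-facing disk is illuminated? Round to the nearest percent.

67%

Elongation θ = 360° × 9/29.53 ≈ 109.7°.
Illuminated fraction = (1 − cos 109.7°)/2 = (1 − (-0.337))/2 ≈ 0.669, so 67%.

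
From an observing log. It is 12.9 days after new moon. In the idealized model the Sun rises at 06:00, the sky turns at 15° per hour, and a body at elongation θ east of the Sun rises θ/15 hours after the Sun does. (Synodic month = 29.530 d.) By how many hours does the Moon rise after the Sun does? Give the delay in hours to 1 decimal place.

10.5 h

The Moon has covered 12.9/29.530 of its cycle, so θ ≈ 360° × 12.9/29.530 = 157.3°.
At 15° of sky rotation per hour, 157.3° corresponds to a 10.48 h lag.
So the Moon rises 10.48 h after the Sun.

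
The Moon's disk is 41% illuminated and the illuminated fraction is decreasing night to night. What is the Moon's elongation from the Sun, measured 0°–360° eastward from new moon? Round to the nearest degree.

From f = (1 − cos θ)/2: cos θ = 1 − 2×0.41 = 0.180; arccos → 79.6°.
A waning Moon lies in 180°–360°, so θ = 360° − 79.6° = 280.4°.

280°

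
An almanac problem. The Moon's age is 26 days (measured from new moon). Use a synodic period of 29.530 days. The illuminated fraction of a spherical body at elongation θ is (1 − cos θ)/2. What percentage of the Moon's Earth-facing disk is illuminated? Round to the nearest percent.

Elongation θ = 360° × 26/29.530 ≈ 317.0°.
With cos θ = 0.731, the lit fraction is (1 − 0.731)/2 ≈ 0.135, so 13%.

13%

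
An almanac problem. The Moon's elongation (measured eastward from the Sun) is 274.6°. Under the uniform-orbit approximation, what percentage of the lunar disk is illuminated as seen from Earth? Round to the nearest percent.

cos 274.6° = 0.080, so f = (1 − 0.080)/2 = 0.460, i.e. 46%.

46%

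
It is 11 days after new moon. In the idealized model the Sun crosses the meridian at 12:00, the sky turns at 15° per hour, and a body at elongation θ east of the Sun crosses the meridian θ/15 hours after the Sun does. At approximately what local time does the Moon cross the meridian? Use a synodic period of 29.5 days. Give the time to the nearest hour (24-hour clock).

The Moon has covered 11/29.5 of its cycle, so θ ≈ 360° × 11/29.5 = 134.2°.
At 15° of sky rotation per hour, 134.2° corresponds to a 8.95 h lag.
12:00 + 8.95 h ≈ 20:57 → 21:00 to the nearest hour.

21:00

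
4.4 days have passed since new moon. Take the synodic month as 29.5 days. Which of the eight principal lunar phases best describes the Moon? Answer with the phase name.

At 4.4/29.5 of the cycle, θ ≈ 54° — the waxing crescent range.

waxing crescent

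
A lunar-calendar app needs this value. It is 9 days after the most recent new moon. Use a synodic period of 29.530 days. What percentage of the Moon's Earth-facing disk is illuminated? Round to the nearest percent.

Elongation θ = 360° × 9/29.530 ≈ 109.7°.
With cos θ = (-0.337), the lit fraction is (1 − (-0.337))/2 ≈ 0.669, so 67%.

67%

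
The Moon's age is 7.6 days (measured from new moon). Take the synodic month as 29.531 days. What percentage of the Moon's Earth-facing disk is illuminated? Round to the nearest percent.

52%

Elongation θ = 360° × 7.6/29.531 ≈ 92.6°.
With cos θ = (-0.046), the lit fraction is (1 − (-0.046))/2 ≈ 0.523, so 52%.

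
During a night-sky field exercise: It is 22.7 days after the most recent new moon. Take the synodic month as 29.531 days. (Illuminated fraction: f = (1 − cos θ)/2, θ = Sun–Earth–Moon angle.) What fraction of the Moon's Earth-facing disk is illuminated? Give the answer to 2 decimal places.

Phase angle: θ = 360°·(22.7 d)/(29.531 d) = 276.7°.
With cos θ = 0.117, the lit fraction is (1 − 0.117)/2 ≈ 0.441.

0.44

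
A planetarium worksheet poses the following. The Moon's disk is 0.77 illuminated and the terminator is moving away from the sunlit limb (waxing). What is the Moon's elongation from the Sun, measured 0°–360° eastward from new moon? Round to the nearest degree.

cos θ = 1 − 2f = -0.540, giving a principal value of 122.7°.
Waxing ⇒ before full, so θ = 122.7°.

123°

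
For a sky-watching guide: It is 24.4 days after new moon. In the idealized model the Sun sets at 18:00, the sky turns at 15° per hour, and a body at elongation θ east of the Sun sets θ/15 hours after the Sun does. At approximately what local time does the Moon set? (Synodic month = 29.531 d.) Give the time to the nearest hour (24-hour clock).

14:00

Phase angle: θ = 360°·(24.4 d)/(29.531 d) = 297.5°.
At 15° of sky rotation per hour, 297.5° corresponds to a 19.83 h lag.
18:00 + 19.83 h ≈ 13:50 → 14:00 to the nearest hour.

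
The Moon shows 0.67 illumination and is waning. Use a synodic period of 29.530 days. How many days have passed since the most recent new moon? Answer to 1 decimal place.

From f = (1 − cos θ)/2: cos θ = 1 − 2×0.67 = -0.340; arccos → 109.9°.
Waning ⇒ past full, so θ = 360° − 109.9° = 250.1°.
That fraction of the synodic month is 250.1/360 × 29.530 d ≈ 20.52 d.

20.5 days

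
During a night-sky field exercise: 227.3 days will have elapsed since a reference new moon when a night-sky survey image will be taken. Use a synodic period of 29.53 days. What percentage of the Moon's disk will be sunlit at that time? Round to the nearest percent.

227.3/29.53 = 7.697 lunations, so 7 complete cycles and 20.59 d into the next.
Phase angle: θ = 360°·(20.59 d)/(29.53 d) = 251.0°.
With cos θ = (-0.325), the lit fraction is (1 − (-0.325))/2 ≈ 0.663, so 66%.

66%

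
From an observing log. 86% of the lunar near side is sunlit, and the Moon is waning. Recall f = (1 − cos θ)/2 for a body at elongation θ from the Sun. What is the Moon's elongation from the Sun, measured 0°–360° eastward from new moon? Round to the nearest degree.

224°

cos θ = 1 − 2f = -0.720, giving a principal value of 136.1°.
A waning Moon lies in 180°–360°, so θ = 360° − 136.1° = 223.9°.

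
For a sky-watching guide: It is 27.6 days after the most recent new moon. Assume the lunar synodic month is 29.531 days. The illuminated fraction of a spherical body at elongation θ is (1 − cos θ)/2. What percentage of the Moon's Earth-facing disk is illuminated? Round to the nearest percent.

Elongation θ = 360° × 27.6/29.531 ≈ 336.5°.
cos 336.5° = 0.917, so f = (1 − 0.917)/2 = 0.042, so 4%.

4%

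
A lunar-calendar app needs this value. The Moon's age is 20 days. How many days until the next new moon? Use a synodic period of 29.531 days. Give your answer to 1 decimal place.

9.5 days

One full lunation from the last new moon is 29.531 d; remaining = 29.531 − 20 = 9.531 d.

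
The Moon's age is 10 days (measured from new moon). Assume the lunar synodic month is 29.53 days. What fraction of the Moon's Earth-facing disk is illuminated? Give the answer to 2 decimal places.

0.76

The Moon has covered 10/29.53 of its cycle, so θ ≈ 360° × 10/29.53 = 121.9°.
With cos θ = (-0.529), the lit fraction is (1 − (-0.529))/2 ≈ 0.764.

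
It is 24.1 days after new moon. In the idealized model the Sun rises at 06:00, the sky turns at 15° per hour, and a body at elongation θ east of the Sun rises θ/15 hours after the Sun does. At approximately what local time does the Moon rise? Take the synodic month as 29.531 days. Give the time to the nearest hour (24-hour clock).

Elongation θ = 360° × 24.1/29.531 ≈ 293.8°.
The Moon trails the Sun by θ/15 = 293.8/15 ≈ 19.59 hours.
06:00 + 19.59 h ≈ 01:35 → 02:00 to the nearest hour.

02:00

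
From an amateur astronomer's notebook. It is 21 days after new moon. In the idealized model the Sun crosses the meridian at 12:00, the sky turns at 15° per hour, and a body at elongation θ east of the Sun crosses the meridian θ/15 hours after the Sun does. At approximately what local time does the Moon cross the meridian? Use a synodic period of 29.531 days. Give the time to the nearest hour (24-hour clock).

05:00

Elongation θ = 360° × 21/29.531 ≈ 256.0°.
Delay after the Sun = 256.0° / (15°/h) ≈ 17.07 h.
12:00 + 17.07 h ≈ 05:04 → 05:00 to the nearest hour.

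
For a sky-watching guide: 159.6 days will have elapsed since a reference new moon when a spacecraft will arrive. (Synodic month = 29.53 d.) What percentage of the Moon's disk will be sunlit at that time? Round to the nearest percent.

Reduce mod P: 159.6 − 5×29.53 = 11.95 d into the current lunation.
Phase angle: θ = 360°·(11.95 d)/(29.53 d) = 145.7°.
cos 145.7° = (-0.826), so f = (1 − (-0.826))/2 = 0.913, so 91%.

91%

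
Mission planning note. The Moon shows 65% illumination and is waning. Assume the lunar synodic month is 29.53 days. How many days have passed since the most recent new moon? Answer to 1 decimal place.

From f = (1 − cos θ)/2: cos θ = 1 − 2×0.65 = -0.300; arccos → 107.5°.
Since the Moon is past full (waning), take the reflex angle: θ = 360° − 107.5° = 252.5°.
Age = 29.53 × 252.5°/360° ≈ 20.72 days.

20.7 days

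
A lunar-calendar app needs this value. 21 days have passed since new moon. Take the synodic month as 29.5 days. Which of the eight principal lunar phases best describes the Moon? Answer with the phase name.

last quarter

θ ≈ 360° × 21/29.5 = 256°, which falls in the last quarter sector.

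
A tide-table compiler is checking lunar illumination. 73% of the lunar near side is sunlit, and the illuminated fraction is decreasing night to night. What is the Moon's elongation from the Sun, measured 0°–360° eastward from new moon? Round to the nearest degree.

243°

Invert f = (1 − cos θ)/2 to get cos θ = 1 − 2(0.73) = -0.460, hence θ₀ = arccos -0.460 = 117.4°.
A waning Moon lies in 180°–360°, so θ = 360° − 117.4° = 242.6°.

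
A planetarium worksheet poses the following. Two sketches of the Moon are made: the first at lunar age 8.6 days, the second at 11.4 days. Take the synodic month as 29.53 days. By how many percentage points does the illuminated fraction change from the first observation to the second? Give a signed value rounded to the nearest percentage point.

+25 pp

First observation: θ = 360°·8.6/29.53 = 104.8°, so f = 0.628.
Second observation: θ = 139.0°, f = 0.877.
Δf = 0.877 − 0.628 = +0.249, i.e. +25 pp.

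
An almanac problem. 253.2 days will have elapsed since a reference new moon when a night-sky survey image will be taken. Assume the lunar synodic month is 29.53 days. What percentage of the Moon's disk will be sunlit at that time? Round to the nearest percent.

Reduce mod P: 253.2 − 8×29.53 = 16.96 d into the current lunation.
The Moon has covered 16.96/29.53 of its cycle, so θ ≈ 360° × 16.96/29.53 = 206.8°.
Illuminated fraction = (1 − cos 206.8°)/2 = (1 − (-0.893))/2 ≈ 0.946, so 95%.

95%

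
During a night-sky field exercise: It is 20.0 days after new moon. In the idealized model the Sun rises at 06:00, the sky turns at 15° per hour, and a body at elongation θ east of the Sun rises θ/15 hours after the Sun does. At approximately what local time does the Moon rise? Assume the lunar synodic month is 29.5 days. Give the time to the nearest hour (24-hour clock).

The Moon has covered 20.0/29.5 of its cycle, so θ ≈ 360° × 20.0/29.5 = 244.1°.
The Moon trails the Sun by θ/15 = 244.1/15 ≈ 16.27 hours.
06:00 + 16.27 h ≈ 22:16 → 22:00 to the nearest hour.

22:00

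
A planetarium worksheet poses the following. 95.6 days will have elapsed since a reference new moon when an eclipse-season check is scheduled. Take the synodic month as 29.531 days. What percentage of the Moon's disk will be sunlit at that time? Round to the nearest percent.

95.6/29.531 = 3.237 lunations, so 3 complete cycles and 7.01 d into the next.
The Moon has covered 7.01/29.531 of its cycle, so θ ≈ 360° × 7.01/29.531 = 85.4°.
With cos θ = 0.080, the lit fraction is (1 − 0.080)/2 ≈ 0.460, so 46%.

46%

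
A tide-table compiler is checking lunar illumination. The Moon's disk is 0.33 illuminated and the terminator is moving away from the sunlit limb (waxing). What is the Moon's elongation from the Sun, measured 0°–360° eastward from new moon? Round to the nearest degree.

cos θ = 1 − 2f = 0.340, giving a principal value of 70.1°.
Waxing ⇒ before full, so θ = 70.1°.

70°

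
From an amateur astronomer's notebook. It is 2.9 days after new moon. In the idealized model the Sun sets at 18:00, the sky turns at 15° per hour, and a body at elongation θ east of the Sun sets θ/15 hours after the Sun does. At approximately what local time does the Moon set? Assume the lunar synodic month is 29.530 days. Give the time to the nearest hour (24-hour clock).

20:00

Elongation θ = 360° × 2.9/29.530 ≈ 35.4°.
The Moon trails the Sun by θ/15 = 35.4/15 ≈ 2.36 hours.
18:00 + 2.36 h ≈ 20:21 → 20:00 to the nearest hour.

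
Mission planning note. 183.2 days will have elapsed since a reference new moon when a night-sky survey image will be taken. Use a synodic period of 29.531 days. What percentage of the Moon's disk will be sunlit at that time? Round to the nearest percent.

36%

Reduce mod P: 183.2 − 6×29.531 = 6.01 d into the current lunation.
Phase angle: θ = 360°·(6.01 d)/(29.531 d) = 73.3°.
cos 73.3° = 0.287, so f = (1 − 0.287)/2 = 0.356, so 36%.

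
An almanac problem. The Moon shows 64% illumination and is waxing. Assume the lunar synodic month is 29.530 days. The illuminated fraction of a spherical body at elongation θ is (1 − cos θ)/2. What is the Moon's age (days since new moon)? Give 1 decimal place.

8.7 days

From f = (1 − cos θ)/2: cos θ = 1 − 2×0.64 = -0.280; arccos → 106.3°.
Waxing ⇒ before full, so θ = 106.3°.
At 360°/29.530 d per day, 106.3° corresponds to 8.72 days.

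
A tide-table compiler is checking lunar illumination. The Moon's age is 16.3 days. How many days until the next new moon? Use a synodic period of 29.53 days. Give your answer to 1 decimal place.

The next new moon completes the synodic month: 29.53 − 16.3 = 13.230 days.

13.2 days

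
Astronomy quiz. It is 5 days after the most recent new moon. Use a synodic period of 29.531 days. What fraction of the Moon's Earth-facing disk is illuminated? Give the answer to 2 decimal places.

0.26

Elongation θ = 360° × 5/29.531 ≈ 61.0°.
Illuminated fraction = (1 − cos 61.0°)/2 = (1 − 0.486)/2 ≈ 0.257.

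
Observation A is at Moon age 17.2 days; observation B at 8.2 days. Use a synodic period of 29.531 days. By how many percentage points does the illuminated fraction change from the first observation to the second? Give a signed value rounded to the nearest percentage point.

First observation: θ = 360°·17.2/29.531 = 209.7°, so f = 0.934.
Second observation: θ = 100.0°, f = 0.587.
Δf = 0.587 − 0.934 = -0.348, i.e. -35 pp.

-35 percentage points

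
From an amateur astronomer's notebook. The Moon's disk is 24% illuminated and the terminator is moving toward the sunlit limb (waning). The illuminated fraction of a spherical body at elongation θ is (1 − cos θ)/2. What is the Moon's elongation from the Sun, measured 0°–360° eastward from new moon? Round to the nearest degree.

301°

cos θ = 1 − 2f = 0.520, giving a principal value of 58.7°.
A waning Moon lies in 180°–360°, so θ = 360° − 58.7° = 301.3°.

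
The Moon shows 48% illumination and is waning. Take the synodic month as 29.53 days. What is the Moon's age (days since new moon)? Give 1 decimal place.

Invert f = (1 − cos θ)/2 to get cos θ = 1 − 2(0.48) = 0.040, hence θ₀ = arccos 0.040 = 87.7°.
A waning Moon lies in 180°–360°, so θ = 360° − 87.7° = 272.3°.
At 360°/29.53 d per day, 272.3° corresponds to 22.34 days.

22.3 days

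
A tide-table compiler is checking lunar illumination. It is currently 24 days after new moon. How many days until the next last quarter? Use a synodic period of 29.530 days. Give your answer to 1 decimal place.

Last quarter occurs at elongation 270°, i.e. at age 29.530 × 270/360 = 22.148 d.
Already past this cycle's last quarter; the next is at 22.148 + 29.530 = 51.678 d, so 51.678 − 24 = 27.678 days.

27.7 days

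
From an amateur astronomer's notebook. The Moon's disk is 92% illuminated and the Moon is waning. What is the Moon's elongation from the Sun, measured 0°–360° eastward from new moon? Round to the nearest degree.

cos θ = 1 − 2f = -0.840, giving a principal value of 147.1°.
A waning Moon lies in 180°–360°, so θ = 360° − 147.1° = 212.9°.

213°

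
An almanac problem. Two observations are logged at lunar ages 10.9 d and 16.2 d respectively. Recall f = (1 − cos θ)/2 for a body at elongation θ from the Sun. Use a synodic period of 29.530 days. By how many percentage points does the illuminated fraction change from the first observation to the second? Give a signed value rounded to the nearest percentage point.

First observation: θ = 360°·10.9/29.530 = 132.9°, so f = 0.840.
Second observation: θ = 197.5°, f = 0.977.
Δf = 0.977 − 0.840 = +0.137, i.e. +14 pp.

+14 percentage points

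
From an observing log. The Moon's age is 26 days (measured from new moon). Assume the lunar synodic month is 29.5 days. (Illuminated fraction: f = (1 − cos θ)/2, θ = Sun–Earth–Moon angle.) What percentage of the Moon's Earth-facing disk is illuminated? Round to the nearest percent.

Elongation θ = 360° × 26/29.5 ≈ 317.3°.
With cos θ = 0.735, the lit fraction is (1 − 0.735)/2 ≈ 0.133, so 13%.

13%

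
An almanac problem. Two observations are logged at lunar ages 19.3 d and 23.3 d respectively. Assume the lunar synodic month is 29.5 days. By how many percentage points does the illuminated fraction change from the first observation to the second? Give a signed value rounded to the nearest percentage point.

-41 pp

First observation: θ = 360°·19.3/29.5 = 235.5°, so f = 0.783.
Second observation: θ = 284.3°, f = 0.376.
Δf = 0.376 − 0.783 = -0.407, i.e. -41 pp.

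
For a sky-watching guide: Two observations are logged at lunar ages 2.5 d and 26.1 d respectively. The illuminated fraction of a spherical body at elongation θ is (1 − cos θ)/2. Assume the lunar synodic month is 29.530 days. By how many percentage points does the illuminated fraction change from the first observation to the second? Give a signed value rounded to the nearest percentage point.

+6 percentage points

θ₁ = 360° × 2.5/29.530 = 30.5°, f₁ = (1 − cos θ₁)/2 = 0.069.
θ₂ = 360° × 26.1/29.530 = 318.2°, f₂ = (1 − cos θ₂)/2 = 0.127.
Change = f₂ − f₁ = +0.058 → +6 percentage points.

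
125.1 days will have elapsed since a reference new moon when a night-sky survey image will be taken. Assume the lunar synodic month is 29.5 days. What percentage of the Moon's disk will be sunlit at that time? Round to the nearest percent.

47%

125.1 d spans 4 complete synodic months (4 × 29.5 = 118.00 d) plus 7.10 d.
Phase angle: θ = 360°·(7.10 d)/(29.5 d) = 86.6°.
cos 86.6° = 0.059, so f = (1 − 0.059)/2 = 0.471, so 47%.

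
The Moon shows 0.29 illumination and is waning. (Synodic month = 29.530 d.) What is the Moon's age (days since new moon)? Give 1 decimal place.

24.2 days

From f = (1 − cos θ)/2: cos θ = 1 − 2×0.29 = 0.420; arccos → 65.2°.
Since the Moon is past full (waning), take the reflex angle: θ = 360° − 65.2° = 294.8°.
That fraction of the synodic month is 294.8/360 × 29.530 d ≈ 24.18 d.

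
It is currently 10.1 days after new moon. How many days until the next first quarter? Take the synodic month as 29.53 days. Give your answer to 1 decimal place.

First quarter is 0.25 of the way through the cycle: age 0.25 × 29.53 = 7.383 d.
Already past this cycle's first quarter; the next is at 7.383 + 29.53 = 36.913 d, so 36.913 − 10.1 = 26.813 days.

26.8 days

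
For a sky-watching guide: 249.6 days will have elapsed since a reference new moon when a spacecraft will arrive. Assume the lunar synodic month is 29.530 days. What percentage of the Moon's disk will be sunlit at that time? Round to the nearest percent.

Reduce mod P: 249.6 − 8×29.530 = 13.36 d into the current lunation.
Elongation θ = 360° × 13.36/29.530 ≈ 162.9°.
With cos θ = (-0.956), the lit fraction is (1 − (-0.956))/2 ≈ 0.978, so 98%.

98%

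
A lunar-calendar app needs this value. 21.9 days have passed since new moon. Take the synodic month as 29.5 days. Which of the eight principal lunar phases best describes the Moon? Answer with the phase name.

last quarter

θ ≈ 360° × 21.9/29.5 = 267°, which falls in the last quarter sector.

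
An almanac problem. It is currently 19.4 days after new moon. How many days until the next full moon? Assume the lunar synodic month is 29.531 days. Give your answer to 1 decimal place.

Full moon occurs at elongation 180°, i.e. at age 29.531 × 180/360 = 14.765 d.
This lunation's full moon (14.765 d) has passed, so add one period: 44.296 − 19.4 = 24.896 days.

24.9 days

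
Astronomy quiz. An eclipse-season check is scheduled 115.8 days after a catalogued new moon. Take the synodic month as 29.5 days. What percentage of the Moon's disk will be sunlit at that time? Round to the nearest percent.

5%

115.8/29.5 = 3.925 lunations, so 3 complete cycles and 27.30 d into the next.
The Moon has covered 27.30/29.5 of its cycle, so θ ≈ 360° × 27.30/29.5 = 333.2°.
With cos θ = 0.892, the lit fraction is (1 − 0.892)/2 ≈ 0.054, so 5%.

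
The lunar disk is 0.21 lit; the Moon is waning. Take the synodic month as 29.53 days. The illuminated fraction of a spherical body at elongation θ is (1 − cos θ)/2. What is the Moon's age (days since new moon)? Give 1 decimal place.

cos θ = 1 − 2f = 0.580, giving a principal value of 54.5°.
Since the Moon is past full (waning), take the reflex angle: θ = 360° − 54.5° = 305.5°.
At 360°/29.53 d per day, 305.5° corresponds to 25.06 days.

25.1 days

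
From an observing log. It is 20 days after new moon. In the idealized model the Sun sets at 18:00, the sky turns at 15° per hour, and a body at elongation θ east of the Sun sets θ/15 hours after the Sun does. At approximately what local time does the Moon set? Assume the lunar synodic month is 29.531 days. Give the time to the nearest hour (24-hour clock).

Elongation θ = 360° × 20/29.531 ≈ 243.8°.
At 15° of sky rotation per hour, 243.8° corresponds to a 16.25 h lag.
18:00 + 16.25 h ≈ 10:15 → 10:00 to the nearest hour.

10:00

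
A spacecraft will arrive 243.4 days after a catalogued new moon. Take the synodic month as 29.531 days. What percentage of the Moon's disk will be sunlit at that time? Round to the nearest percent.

48%

243.4/29.531 = 8.242 lunations, so 8 complete cycles and 7.15 d into the next.
Elongation θ = 360° × 7.15/29.531 ≈ 87.2°.
With cos θ = 0.049, the lit fraction is (1 − 0.049)/2 ≈ 0.475, so 48%.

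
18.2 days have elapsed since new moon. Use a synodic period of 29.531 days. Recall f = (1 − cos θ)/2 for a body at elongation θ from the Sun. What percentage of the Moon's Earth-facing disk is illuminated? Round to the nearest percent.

The Moon has covered 18.2/29.531 of its cycle, so θ ≈ 360° × 18.2/29.531 = 221.9°.
cos 221.9° = (-0.745), so f = (1 − (-0.745))/2 = 0.872, so 87%.

87%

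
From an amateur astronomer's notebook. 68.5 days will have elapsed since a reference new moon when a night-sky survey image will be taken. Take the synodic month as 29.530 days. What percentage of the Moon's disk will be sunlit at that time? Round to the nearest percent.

Reduce mod P: 68.5 − 2×29.530 = 9.44 d into the current lunation.
Elongation θ = 360° × 9.44/29.530 ≈ 115.1°.
With cos θ = (-0.424), the lit fraction is (1 − (-0.424))/2 ≈ 0.712, so 71%.

71%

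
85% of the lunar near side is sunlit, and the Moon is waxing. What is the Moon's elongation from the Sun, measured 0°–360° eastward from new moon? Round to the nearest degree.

134°

cos θ = 1 − 2f = -0.700, giving a principal value of 134.4°.
Waxing ⇒ before full, so θ = 134.4°.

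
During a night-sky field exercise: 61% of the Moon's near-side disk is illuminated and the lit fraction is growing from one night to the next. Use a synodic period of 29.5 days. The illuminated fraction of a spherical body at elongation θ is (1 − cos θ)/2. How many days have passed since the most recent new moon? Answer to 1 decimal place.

8.4 days

Invert f = (1 − cos θ)/2 to get cos θ = 1 − 2(0.61) = -0.220, hence θ₀ = arccos -0.220 = 102.7°.
Waxing ⇒ before full, so θ = 102.7°.
At 360°/29.5 d per day, 102.7° corresponds to 8.42 days.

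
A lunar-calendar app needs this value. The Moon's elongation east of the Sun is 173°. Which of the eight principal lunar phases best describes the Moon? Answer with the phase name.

The full moon sector spans roughly 158°–202°; 173° falls inside it.

full moon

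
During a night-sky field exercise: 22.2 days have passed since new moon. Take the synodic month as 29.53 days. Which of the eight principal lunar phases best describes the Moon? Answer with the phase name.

At 22.2/29.53 of the cycle, θ ≈ 271° — the last quarter range.

last quarter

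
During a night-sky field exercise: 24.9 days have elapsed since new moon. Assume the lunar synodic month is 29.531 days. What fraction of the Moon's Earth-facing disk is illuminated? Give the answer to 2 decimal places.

0.22

The Moon has covered 24.9/29.531 of its cycle, so θ ≈ 360° × 24.9/29.531 = 303.5°.
With cos θ = 0.553, the lit fraction is (1 − 0.553)/2 ≈ 0.224.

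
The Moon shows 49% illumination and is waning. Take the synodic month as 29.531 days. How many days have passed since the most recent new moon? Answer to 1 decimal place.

22.2 days

Invert f = (1 − cos θ)/2 to get cos θ = 1 − 2(0.49) = 0.020, hence θ₀ = arccos 0.020 = 88.9°.
A waning Moon lies in 180°–360°, so θ = 360° − 88.9° = 271.1°.
Age = 29.531 × 271.1°/360° ≈ 22.24 days.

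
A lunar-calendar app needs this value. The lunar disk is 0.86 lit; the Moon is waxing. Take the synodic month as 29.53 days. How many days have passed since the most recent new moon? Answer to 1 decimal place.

11.2 days

From f = (1 − cos θ)/2: cos θ = 1 − 2×0.86 = -0.720; arccos → 136.1°.
Before full moon the principal value applies: θ = 136.1°.
That fraction of the synodic month is 136.1/360 × 29.53 d ≈ 11.16 d.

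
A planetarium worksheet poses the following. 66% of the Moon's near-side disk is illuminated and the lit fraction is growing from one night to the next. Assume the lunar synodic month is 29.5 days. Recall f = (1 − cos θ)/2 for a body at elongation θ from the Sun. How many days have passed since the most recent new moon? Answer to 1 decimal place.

cos θ = 1 − 2f = -0.320, giving a principal value of 108.7°.
Waxing ⇒ before full, so θ = 108.7°.
That fraction of the synodic month is 108.7/360 × 29.5 d ≈ 8.90 d.

8.9 days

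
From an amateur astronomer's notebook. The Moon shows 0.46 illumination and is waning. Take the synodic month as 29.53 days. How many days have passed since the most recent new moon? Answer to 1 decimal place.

22.5 days

Invert f = (1 − cos θ)/2 to get cos θ = 1 − 2(0.46) = 0.080, hence θ₀ = arccos 0.080 = 85.4°.
Waning ⇒ past full, so θ = 360° − 85.4° = 274.6°.
That fraction of the synodic month is 274.6/360 × 29.53 d ≈ 22.52 d.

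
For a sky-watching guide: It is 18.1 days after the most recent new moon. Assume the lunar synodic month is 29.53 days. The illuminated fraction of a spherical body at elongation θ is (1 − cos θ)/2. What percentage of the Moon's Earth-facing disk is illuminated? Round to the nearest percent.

Phase angle: θ = 360°·(18.1 d)/(29.53 d) = 220.7°.
Illuminated fraction = (1 − cos 220.7°)/2 = (1 − (-0.759))/2 ≈ 0.879, so 88%.

88%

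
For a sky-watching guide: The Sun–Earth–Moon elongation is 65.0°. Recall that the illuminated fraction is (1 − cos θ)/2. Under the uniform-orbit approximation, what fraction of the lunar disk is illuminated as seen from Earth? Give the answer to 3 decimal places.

Half-versine of 65.0°: (1 − 0.423)/2 = 0.289.

0.289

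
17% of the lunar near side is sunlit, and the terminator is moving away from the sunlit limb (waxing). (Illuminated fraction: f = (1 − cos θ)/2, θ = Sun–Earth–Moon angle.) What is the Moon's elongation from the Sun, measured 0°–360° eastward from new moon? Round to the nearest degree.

cos θ = 1 − 2f = 0.660, giving a principal value of 48.7°.
Waxing ⇒ before full, so θ = 48.7°.

49°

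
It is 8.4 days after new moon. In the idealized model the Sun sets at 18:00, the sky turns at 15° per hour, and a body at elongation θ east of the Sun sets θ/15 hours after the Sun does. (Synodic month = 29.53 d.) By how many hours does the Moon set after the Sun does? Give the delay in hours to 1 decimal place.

The Moon has covered 8.4/29.53 of its cycle, so θ ≈ 360° × 8.4/29.53 = 102.4°.
Delay after the Sun = 102.4° / (15°/h) ≈ 6.83 h.
So the Moon sets 6.83 h after the Sun.

6.8 h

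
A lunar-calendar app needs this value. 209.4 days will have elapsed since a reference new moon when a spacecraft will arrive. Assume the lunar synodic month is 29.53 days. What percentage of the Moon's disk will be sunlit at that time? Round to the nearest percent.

Reduce mod P: 209.4 − 7×29.53 = 2.69 d into the current lunation.
Phase angle: θ = 360°·(2.69 d)/(29.53 d) = 32.8°.
cos 32.8° = 0.841, so f = (1 − 0.841)/2 = 0.080, so 8%.

8%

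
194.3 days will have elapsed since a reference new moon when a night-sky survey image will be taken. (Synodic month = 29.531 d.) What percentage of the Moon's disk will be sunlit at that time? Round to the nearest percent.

194.3/29.531 = 6.580 lunations, so 6 complete cycles and 17.11 d into the next.
The Moon has covered 17.11/29.531 of its cycle, so θ ≈ 360° × 17.11/29.531 = 208.6°.
cos 208.6° = (-0.878), so f = (1 − (-0.878))/2 = 0.939, so 94%.

94%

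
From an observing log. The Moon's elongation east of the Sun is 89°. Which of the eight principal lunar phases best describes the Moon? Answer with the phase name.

first quarter

89° lies in the first quarter sector of the 8-phase cycle.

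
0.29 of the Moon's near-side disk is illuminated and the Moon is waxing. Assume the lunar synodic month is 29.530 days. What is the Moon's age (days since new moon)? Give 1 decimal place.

5.3 days

From f = (1 − cos θ)/2: cos θ = 1 − 2×0.29 = 0.420; arccos → 65.2°.
Before full moon the principal value applies: θ = 65.2°.
Age = 29.530 × 65.2°/360° ≈ 5.35 days.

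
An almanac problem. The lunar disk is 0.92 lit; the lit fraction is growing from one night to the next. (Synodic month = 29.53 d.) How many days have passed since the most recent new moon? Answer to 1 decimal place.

12.1 days

From f = (1 − cos θ)/2: cos θ = 1 − 2×0.92 = -0.840; arccos → 147.1°.
Waxing ⇒ before full, so θ = 147.1°.
At 360°/29.53 d per day, 147.1° corresponds to 12.07 days.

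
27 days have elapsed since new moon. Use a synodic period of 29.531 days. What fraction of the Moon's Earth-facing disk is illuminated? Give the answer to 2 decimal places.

The Moon has covered 27/29.531 of its cycle, so θ ≈ 360° × 27/29.531 = 329.1°.
cos 329.1° = 0.858, so f = (1 − 0.858)/2 = 0.071.

0.07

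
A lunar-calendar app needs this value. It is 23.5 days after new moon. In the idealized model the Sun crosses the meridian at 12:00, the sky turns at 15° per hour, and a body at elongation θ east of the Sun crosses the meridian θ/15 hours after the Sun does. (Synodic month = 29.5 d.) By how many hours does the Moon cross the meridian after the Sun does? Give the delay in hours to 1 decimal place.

19.1 h

The Moon has covered 23.5/29.5 of its cycle, so θ ≈ 360° × 23.5/29.5 = 286.8°.
Delay after the Sun = 286.8° / (15°/h) ≈ 19.12 h.
So the Moon crosses the meridian 19.12 h after the Sun.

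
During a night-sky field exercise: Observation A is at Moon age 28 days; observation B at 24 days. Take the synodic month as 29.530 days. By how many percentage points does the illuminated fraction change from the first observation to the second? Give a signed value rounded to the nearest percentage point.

First observation: θ = 360°·28/29.530 = 341.3°, so f = 0.026.
Second observation: θ = 292.6°, f = 0.308.
Δf = 0.308 − 0.026 = +0.282, i.e. +28 pp.

+28 pp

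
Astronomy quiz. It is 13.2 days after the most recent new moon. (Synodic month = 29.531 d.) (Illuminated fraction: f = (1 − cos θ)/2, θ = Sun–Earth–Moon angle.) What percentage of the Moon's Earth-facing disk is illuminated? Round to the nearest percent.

Elongation θ = 360° × 13.2/29.531 ≈ 160.9°.
cos 160.9° = (-0.945), so f = (1 − (-0.945))/2 = 0.973, so 97%.

97%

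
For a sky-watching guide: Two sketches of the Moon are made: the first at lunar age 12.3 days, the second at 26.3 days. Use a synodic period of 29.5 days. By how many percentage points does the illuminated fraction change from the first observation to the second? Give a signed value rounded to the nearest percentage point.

θ₁ = 360° × 12.3/29.5 = 150.1°, f₁ = (1 − cos θ₁)/2 = 0.933.
θ₂ = 360° × 26.3/29.5 = 320.9°, f₂ = (1 − cos θ₂)/2 = 0.112.
Change = f₂ − f₁ = -0.822 → -82 percentage points.

-82 percentage points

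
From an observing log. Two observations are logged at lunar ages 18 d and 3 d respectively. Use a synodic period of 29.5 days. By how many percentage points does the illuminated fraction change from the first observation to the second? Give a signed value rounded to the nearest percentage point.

θ₁ = 360° × 18/29.5 = 219.7°, f₁ = (1 − cos θ₁)/2 = 0.885.
θ₂ = 360° × 3/29.5 = 36.6°, f₂ = (1 − cos θ₂)/2 = 0.099.
Change = f₂ − f₁ = -0.786 → -79 percentage points.

-79 percentage points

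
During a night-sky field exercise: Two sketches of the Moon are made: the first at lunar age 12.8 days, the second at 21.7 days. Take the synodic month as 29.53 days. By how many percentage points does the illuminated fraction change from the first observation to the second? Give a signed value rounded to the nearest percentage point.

First observation: θ = 360°·12.8/29.53 = 156.0°, so f = 0.957.
Second observation: θ = 264.5°, f = 0.548.
Δf = 0.548 − 0.957 = -0.409, i.e. -41 pp.

-41 pp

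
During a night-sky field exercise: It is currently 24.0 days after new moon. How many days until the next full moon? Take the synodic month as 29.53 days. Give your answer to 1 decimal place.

Full moon occurs at elongation 180°, i.e. at age 29.53 × 180/360 = 14.765 d.
Already past this cycle's full moon; the next is at 14.765 + 29.53 = 44.295 d, so 44.295 − 24.0 = 20.295 days.

20.3 days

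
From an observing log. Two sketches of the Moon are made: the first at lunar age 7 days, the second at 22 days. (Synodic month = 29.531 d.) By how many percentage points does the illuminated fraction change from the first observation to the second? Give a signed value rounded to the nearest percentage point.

θ₁ = 360° × 7/29.531 = 85.3°, f₁ = (1 − cos θ₁)/2 = 0.459.
θ₂ = 360° × 22/29.531 = 268.2°, f₂ = (1 − cos θ₂)/2 = 0.516.
Change = f₂ − f₁ = +0.056 → +6 percentage points.

+6 pp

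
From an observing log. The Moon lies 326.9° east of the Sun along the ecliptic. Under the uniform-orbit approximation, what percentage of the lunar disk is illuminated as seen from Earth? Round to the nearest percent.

f = (1 − cos 326.9°)/2 = (1 − 0.838)/2 ≈ 0.081, i.e. 8%.

8%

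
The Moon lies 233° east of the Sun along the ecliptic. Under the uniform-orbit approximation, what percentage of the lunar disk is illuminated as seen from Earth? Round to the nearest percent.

80%

cos 233° = (-0.602), so f = (1 − (-0.602))/2 = 0.801, i.e. 80%.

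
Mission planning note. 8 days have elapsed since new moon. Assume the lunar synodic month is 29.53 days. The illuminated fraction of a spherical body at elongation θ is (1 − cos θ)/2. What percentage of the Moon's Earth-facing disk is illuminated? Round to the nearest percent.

57%

The Moon has covered 8/29.53 of its cycle, so θ ≈ 360° × 8/29.53 = 97.5°.
cos 97.5° = (-0.131), so f = (1 − (-0.131))/2 = 0.566, so 57%.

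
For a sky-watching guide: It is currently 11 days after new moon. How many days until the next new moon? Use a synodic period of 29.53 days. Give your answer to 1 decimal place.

One full lunation from the last new moon is 29.53 d; remaining = 29.53 − 11 = 18.530 d.

18.5 days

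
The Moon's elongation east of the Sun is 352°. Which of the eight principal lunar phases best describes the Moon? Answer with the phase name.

352° lies in the new moon sector of the 8-phase cycle.

new moon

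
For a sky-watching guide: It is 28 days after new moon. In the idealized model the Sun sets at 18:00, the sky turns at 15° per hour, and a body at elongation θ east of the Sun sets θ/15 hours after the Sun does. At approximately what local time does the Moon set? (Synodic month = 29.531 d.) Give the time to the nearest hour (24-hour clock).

17:00

The Moon has covered 28/29.531 of its cycle, so θ ≈ 360° × 28/29.531 = 341.3°.
At 15° of sky rotation per hour, 341.3° corresponds to a 22.76 h lag.
18:00 + 22.76 h ≈ 16:45 → 17:00 to the nearest hour.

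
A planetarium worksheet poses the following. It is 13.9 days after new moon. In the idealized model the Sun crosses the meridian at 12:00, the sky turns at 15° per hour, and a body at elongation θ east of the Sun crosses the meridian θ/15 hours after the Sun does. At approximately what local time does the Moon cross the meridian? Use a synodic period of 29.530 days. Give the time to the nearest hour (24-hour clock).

23:00

Phase angle: θ = 360°·(13.9 d)/(29.530 d) = 169.5°.
The Moon trails the Sun by θ/15 = 169.5/15 ≈ 11.30 hours.
12:00 + 11.30 h ≈ 23:18 → 23:00 to the nearest hour.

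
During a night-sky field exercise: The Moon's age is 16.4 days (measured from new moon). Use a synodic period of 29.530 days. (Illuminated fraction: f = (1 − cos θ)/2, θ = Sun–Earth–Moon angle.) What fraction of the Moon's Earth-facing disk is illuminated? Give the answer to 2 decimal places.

0.97

Phase angle: θ = 360°·(16.4 d)/(29.530 d) = 199.9°.
With cos θ = (-0.940), the lit fraction is (1 − (-0.940))/2 ≈ 0.970.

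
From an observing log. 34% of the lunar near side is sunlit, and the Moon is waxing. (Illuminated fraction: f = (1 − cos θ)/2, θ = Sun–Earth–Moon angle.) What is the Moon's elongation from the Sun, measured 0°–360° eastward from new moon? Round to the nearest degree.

From f = (1 − cos θ)/2: cos θ = 1 − 2×0.34 = 0.320; arccos → 71.3°.
Waxing ⇒ before full, so θ = 71.3°.

71°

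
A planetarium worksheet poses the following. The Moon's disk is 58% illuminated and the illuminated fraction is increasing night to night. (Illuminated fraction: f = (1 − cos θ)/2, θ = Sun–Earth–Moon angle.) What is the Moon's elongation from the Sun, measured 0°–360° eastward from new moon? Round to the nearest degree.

99°

From f = (1 − cos θ)/2: cos θ = 1 − 2×0.58 = -0.160; arccos → 99.2°.
Waxing ⇒ before full, so θ = 99.2°.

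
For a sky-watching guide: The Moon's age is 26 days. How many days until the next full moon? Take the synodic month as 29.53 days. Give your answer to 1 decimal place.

18.3 days

Full moon occurs at elongation 180°, i.e. at age 29.53 × 180/360 = 14.765 d.
This lunation's full moon (14.765 d) has passed, so add one period: 44.295 − 26 = 18.295 days.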